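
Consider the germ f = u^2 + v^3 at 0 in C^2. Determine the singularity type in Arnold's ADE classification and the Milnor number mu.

Type A_{2}, Milnor number mu = 2.

The Hessian of f at 0 has rank 1. Corank 1: A-series; mu = 2 gives A_2.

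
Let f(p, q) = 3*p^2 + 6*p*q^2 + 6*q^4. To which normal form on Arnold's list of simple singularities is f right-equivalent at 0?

The Hessian of f at 0 has rank 1. Corank 1: A-series; mu = 3 gives A_3.

A_{3}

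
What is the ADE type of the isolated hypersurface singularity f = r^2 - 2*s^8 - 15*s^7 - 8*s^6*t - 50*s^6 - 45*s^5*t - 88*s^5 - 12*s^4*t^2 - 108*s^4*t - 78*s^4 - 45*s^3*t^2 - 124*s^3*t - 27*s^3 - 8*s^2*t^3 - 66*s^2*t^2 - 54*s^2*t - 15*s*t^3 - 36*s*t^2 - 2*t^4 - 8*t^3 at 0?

The Hessian of f at 0 is [[0, 0, 0], [0, 0, 0], [0, 0, 2]] with rank 1, so corank 2. A Groebner basis of the Jacobian ideal J(f) in C{s,t,r} is {-19683*s^2/1616 - 6561*s*t/404 + t^4 + 27*t^3/1616 - 2187*t^2/404, s^3 + 3699*s^2/808 + 1233*s*t/202 + 703*t^3/2424 + 411*t^2/202, s^2*t - 7371*s^2/1616 - 2457*s*t/404 - 6373*t^3/14544 - 819*t^2/404, 1377*s^2/404 + s*t^2 + 459*s*t/101 + 2407*t^3/3636 + 153*t^2/101, r}; counting standard monomials gives mu = 7. Corank 2; j^3 = -(3*s + 2*t)^3 is a perfect cube, so E-series; the 4-jet and mu = 7 give E_7.

E_7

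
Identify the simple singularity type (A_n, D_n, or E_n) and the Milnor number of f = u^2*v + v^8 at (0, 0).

Type D_{9}, Milnor number mu = 9.

The Hessian of f at 0 is [[0, 0], [0, 0]] with rank 0, so corank 2. A Groebner basis of the Jacobian ideal J(f) in C{u,v} is {u^2/8 + v^7, u^3, u*v}; counting standard monomials gives mu = 9. Corank 2; j^3 = u^2*v has shape L^2 M (L != M), so D-series; mu = 9 gives D_9.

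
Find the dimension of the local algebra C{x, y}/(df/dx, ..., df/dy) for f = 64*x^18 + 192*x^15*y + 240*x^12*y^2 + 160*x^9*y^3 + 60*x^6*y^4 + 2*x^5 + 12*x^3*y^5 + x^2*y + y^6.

7

The Hessian of f at 0 has rank 0. Corank 2; j^3 = x^2*y has shape L^2 M (L != M), so D-series; mu = 7 gives D_7.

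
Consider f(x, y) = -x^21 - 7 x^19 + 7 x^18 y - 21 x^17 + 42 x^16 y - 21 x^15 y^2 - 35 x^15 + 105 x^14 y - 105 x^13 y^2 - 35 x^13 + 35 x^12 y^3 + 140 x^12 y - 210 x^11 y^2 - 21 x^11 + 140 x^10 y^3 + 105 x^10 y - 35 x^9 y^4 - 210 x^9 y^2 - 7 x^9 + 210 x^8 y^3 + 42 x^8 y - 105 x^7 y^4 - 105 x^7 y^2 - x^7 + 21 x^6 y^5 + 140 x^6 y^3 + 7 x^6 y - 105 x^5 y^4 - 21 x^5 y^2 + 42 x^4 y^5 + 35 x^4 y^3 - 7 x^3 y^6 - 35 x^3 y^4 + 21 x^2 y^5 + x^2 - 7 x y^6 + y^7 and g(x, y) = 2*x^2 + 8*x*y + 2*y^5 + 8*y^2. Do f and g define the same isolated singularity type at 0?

No.

The Hessian of f at 0 is [[2, 0], [0, 0]] with rank 1, so corank 1. A Groebner basis of the Jacobian ideal J(f) in C{x,y} is {y^6, x}; counting standard monomials gives mu = 6. Corank 1: A-series; mu = 6 gives A_6. The Hessian of g at 0 is [[4, 8], [8, 16]] with rank 1, so corank 1. A Groebner basis of the Jacobian ideal J(g) in C{x,y} is {y^4, x + 2*y}; counting standard monomials gives mu = 4. Corank 1: A-series; mu = 4 gives A_4. f is A_6 but g is A_4, hence not right-equivalent.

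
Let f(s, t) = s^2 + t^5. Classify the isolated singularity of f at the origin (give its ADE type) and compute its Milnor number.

Type A_{4}, Milnor number mu = 4.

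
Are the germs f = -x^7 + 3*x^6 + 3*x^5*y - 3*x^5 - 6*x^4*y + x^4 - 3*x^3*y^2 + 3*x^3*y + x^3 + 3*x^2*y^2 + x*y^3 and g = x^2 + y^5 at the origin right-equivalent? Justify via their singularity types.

No.

The Hessian of f at 0 has rank 0. Corank 2; j^3 = x^3 is a perfect cube, so E-series; the 4-jet and mu = 7 give E_7. The Hessian of g at 0 has rank 1. Corank 1: A-series; mu = 4 gives A_4. f is E_7 but g is A_4, hence not right-equivalent.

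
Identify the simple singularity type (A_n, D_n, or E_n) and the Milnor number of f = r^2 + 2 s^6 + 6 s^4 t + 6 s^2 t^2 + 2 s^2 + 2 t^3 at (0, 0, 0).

Type A_2, Milnor number mu = 2.

The Hessian of f at 0 has rank 2. Corank 1: A-series; mu = 2 gives A_2.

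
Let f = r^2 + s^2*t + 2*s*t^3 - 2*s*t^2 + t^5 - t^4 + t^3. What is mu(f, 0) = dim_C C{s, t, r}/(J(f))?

The Hessian of f at 0 has rank 1. Corank 2; j^3 = t*(s - t)^2 has shape L^2 M (L != M), so D-series; mu = 5 gives D_5.

5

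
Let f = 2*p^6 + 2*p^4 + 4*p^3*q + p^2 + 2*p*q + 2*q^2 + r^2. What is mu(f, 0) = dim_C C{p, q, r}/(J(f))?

1

The Hessian of f at 0 has rank 3. Corank 0: nondegenerate Morse point, so A_1.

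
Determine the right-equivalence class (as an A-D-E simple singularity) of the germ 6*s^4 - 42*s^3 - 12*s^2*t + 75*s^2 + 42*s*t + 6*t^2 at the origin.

The Hessian of f at 0 has rank 2. Corank 0: nondegenerate Morse point, so A_1.

A_1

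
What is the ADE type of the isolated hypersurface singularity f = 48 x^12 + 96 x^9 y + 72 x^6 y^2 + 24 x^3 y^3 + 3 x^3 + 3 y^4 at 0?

E_6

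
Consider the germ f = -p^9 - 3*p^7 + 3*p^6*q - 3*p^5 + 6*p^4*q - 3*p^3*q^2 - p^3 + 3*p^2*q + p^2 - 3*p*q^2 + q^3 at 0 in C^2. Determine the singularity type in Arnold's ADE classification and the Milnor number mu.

The Hessian of f at 0 has rank 1. Corank 1: A-series; mu = 2 gives A_2.

Type A_{2}, Milnor number mu = 2.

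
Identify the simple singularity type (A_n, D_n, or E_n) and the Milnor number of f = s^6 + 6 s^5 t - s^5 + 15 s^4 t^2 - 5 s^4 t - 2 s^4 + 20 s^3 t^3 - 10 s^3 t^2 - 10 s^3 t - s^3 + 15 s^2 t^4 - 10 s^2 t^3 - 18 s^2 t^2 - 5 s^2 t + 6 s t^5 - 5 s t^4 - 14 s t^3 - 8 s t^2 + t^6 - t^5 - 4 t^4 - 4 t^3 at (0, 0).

Type D7, Milnor number mu = 7.

The Hessian of f at 0 has rank 0. Corank 2; j^3 = -(s + t)*(s + 2*t)^2 has shape L^2 M (L != M), so D-series; mu = 7 gives D_7.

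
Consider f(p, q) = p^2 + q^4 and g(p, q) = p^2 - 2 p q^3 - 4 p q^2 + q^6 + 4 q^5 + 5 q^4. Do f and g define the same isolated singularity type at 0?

The Hessian of f at 0 has rank 1. Corank 1: A-series; mu = 3 gives A_3. The Hessian of g at 0 has rank 1. Corank 1: A-series; mu = 3 gives A_3. Both have type A_3, hence right-equivalent.

Yes.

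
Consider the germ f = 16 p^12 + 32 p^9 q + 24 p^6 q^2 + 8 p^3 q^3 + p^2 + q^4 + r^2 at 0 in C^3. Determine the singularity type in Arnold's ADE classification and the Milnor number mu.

Type A_{3}, Milnor number mu = 3.

The Hessian of f at 0 has rank 2. Corank 1: A-series; mu = 3 gives A_3.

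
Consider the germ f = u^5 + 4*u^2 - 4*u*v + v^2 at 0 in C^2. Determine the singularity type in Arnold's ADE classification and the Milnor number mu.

The Hessian of f at 0 is [[8, -4], [-4, 2]] with rank 1, so corank 1. A Groebner basis of the Jacobian ideal J(f) in C{u,v} is {v^4, u - v/2}; counting standard monomials gives mu = 4. Corank 1: A-series; mu = 4 gives A_4.

Type A4, Milnor number mu = 4.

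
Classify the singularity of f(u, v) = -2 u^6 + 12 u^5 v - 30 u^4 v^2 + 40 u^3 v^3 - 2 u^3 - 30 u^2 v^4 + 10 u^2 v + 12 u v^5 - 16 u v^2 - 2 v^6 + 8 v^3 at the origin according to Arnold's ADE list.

The Hessian of f at 0 has rank 0. Corank 2; j^3 = -2*(u - 2*v)^2*(u - v) has shape L^2 M (L != M), so D-series; mu = 7 gives D_7.

D_{7}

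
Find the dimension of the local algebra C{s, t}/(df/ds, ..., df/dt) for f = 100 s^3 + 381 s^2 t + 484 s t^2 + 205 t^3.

4

The Hessian of f at 0 has rank 0. Corank 2; j^3 = (4*s + 5*t)*(25*s^2 + 64*s*t + 41*t^2) splits into three distinct lines over C (the quadratic factor has nonzero discriminant), so D_4.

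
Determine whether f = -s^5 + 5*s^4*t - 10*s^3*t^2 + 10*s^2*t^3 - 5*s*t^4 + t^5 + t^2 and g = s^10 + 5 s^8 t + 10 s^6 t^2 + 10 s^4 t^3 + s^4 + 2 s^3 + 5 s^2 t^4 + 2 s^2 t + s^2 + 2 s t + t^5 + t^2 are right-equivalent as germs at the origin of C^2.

Yes.

The Hessian of f at 0 is [[0, 0], [0, 2]] with rank 1, so corank 1. A Groebner basis of the Jacobian ideal J(f) in C{s,t} is {s^4, t}; counting standard monomials gives mu = 4. Corank 1: A-series; mu = 4 gives A_4. The Hessian of g at 0 is [[2, 2], [2, 2]] with rank 1, so corank 1. A Groebner basis of the Jacobian ideal J(g) in C{s,t} is {s/2 + t^3 + t^2/2 + t/2, s^2 + s + t, s*t - s/2 + t^2/2 - t/2}; counting standard monomials gives mu = 4. Corank 1: A-series; mu = 4 gives A_4. Both have type A_4, hence right-equivalent.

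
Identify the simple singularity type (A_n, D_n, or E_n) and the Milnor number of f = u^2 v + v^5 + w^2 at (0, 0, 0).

Type D_{6}, Milnor number mu = 6.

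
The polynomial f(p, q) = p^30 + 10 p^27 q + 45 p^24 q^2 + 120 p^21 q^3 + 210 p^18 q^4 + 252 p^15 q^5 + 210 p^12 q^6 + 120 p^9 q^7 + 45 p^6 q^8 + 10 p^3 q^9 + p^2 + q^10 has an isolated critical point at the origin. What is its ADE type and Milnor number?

Type A_{9}, Milnor number mu = 9.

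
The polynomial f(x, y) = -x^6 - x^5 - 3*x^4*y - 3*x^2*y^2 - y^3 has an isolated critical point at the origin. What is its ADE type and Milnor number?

Type E_8, Milnor number mu = 8.

The Hessian of f at 0 has rank 0. Corank 2; j^3 = -y^3 is a perfect cube, so E-series; the 5-jet and mu = 8 give E_8.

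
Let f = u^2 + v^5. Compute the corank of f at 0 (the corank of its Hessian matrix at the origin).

Hessian at 0 has rank 1.

1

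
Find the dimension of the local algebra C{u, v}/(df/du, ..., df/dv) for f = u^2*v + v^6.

7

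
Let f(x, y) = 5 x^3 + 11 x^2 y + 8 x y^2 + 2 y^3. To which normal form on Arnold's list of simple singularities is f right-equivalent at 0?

D_4

The Hessian of f at 0 has rank 0. Corank 2; j^3 = (x + y)*(5*x^2 + 6*x*y + 2*y^2) splits into three distinct lines over C (the quadratic factor has nonzero discriminant), so D_4.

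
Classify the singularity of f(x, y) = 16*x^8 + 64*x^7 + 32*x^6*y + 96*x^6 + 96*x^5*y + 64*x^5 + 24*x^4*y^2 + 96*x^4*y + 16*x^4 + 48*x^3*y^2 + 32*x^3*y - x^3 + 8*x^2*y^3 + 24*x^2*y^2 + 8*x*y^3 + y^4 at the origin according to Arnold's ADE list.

E_{6}

The Hessian of f at 0 has rank 0. Corank 2; j^3 = -x^3 is a perfect cube, so E-series; the 4-jet and mu = 6 give E_6.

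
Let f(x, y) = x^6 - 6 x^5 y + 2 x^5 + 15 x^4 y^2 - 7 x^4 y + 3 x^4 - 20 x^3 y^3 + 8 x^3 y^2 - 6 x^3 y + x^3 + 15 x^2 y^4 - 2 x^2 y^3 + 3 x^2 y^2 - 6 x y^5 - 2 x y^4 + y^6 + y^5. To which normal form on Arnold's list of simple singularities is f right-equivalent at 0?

E8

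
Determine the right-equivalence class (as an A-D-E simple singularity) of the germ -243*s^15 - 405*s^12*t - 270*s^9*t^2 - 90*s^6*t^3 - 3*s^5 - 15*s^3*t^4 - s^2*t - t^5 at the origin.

The Hessian of f at 0 has rank 0. Corank 2; j^3 = -s^2*t has shape L^2 M (L != M), so D-series; mu = 6 gives D_6.

D_{6}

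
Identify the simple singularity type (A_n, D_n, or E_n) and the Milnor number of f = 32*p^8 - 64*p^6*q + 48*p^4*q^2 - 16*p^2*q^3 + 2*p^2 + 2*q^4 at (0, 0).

The Hessian of f at 0 is [[4, 0], [0, 0]] with rank 1, so corank 1. A Groebner basis of the Jacobian ideal J(f) in C{p,q} is {q^3, p}; counting standard monomials gives mu = 3. Corank 1: A-series; mu = 3 gives A_3.

Type A_{3}, Milnor number mu = 3.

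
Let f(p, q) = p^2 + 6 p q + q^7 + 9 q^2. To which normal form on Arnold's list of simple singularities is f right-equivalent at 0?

A_{6}

The Hessian of f at 0 has rank 1. Corank 1: A-series; mu = 6 gives A_6.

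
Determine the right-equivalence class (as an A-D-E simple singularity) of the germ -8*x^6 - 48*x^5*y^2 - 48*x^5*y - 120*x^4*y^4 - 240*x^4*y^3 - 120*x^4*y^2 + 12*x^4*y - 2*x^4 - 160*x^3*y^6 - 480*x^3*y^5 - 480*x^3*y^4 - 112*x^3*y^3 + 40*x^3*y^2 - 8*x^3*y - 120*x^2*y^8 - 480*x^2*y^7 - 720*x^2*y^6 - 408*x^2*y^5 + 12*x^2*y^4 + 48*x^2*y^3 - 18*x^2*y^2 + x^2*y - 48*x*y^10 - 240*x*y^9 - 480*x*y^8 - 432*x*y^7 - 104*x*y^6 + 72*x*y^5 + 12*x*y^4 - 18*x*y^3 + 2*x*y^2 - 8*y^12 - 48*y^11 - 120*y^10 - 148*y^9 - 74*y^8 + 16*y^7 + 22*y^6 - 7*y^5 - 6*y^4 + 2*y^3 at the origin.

The Hessian of f at 0 is [[0, 0], [0, 0]] with rank 0, so corank 2. A Groebner basis of the Jacobian ideal J(f) in C{x,y} is {y^3, x^2 + 2*y^2, x*y + y^2}; counting standard monomials gives mu = 4. Corank 2; j^3 = y*(x^2 + 2*x*y + 2*y^2) splits into three distinct lines over C (the quadratic factor has nonzero discriminant), so D_4.

D_{4}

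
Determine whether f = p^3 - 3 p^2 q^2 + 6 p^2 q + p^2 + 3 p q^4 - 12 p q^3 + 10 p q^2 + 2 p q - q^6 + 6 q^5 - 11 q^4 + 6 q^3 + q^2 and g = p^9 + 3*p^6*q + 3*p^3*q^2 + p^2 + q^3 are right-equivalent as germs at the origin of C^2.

The Hessian of f at 0 is [[2, 2], [2, 2]] with rank 1, so corank 1. A Groebner basis of the Jacobian ideal J(f) in C{p,q} is {q^2, p + q}; counting standard monomials gives mu = 2. Corank 1: A-series; mu = 2 gives A_2. The Hessian of g at 0 is [[2, 0], [0, 0]] with rank 1, so corank 1. A Groebner basis of the Jacobian ideal J(g) in C{p,q} is {q^2, p}; counting standard monomials gives mu = 2. Corank 1: A-series; mu = 2 gives A_2. Both have type A_2, hence right-equivalent.

Yes.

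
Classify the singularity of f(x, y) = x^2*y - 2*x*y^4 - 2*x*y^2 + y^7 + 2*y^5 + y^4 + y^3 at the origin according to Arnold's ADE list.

The Hessian of f at 0 has rank 0. Corank 2; j^3 = y*(x - y)^2 has shape L^2 M (L != M), so D-series; mu = 5 gives D_5.

D5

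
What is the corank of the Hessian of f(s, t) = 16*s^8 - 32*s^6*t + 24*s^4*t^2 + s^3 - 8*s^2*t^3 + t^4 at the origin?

2

The Hessian at 0 is [[0, 0], [0, 0]] of rank 0; hence corank 2.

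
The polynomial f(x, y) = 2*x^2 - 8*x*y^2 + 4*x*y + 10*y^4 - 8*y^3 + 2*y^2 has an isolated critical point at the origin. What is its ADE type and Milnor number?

Type A_3, Milnor number mu = 3.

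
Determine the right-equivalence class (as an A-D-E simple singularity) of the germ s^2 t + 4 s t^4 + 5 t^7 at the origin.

D_8

The Hessian of f at 0 has rank 0. Corank 2; j^3 = s^2*t has shape L^2 M (L != M), so D-series; mu = 8 gives D_8.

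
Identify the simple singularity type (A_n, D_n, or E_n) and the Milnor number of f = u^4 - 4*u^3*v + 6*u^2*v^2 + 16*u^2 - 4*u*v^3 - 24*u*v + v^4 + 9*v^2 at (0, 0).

Type A_3, Milnor number mu = 3.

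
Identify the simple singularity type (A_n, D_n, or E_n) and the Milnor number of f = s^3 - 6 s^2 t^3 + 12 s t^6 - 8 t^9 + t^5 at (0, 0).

Type E_8, Milnor number mu = 8.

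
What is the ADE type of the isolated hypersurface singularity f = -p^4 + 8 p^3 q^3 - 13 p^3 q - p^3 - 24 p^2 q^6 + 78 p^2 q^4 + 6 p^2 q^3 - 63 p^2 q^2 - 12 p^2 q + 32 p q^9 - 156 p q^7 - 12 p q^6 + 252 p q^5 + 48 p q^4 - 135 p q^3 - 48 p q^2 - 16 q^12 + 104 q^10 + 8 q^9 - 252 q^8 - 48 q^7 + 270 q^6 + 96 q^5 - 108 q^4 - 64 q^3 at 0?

The Hessian of f at 0 has rank 0. Corank 2; j^3 = -(p + 4*q)^3 is a perfect cube, so E-series; the 4-jet and mu = 7 give E_7.

E7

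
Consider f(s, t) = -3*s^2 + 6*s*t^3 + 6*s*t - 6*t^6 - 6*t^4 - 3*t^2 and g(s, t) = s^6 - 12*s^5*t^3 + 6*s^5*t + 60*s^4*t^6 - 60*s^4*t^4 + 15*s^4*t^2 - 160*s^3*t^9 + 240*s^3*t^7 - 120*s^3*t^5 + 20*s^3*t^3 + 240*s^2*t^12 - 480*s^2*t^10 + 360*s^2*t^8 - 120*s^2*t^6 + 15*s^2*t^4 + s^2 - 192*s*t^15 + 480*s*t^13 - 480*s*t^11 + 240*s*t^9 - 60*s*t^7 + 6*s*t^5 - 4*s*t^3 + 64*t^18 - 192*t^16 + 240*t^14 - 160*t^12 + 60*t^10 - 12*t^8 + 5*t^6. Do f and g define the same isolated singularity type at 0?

Yes.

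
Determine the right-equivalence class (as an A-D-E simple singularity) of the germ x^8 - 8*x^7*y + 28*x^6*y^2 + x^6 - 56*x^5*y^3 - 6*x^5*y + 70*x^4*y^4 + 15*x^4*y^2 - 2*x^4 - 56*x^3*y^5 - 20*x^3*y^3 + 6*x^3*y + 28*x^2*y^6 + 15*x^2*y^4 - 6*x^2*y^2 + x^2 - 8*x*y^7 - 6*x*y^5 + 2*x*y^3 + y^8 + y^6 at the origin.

A7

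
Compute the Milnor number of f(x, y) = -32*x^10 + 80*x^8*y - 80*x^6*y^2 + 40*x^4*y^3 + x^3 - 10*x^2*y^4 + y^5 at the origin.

8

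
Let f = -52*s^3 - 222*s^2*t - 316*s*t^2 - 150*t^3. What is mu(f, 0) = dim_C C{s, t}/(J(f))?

4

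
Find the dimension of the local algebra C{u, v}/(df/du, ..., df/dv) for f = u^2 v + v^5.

6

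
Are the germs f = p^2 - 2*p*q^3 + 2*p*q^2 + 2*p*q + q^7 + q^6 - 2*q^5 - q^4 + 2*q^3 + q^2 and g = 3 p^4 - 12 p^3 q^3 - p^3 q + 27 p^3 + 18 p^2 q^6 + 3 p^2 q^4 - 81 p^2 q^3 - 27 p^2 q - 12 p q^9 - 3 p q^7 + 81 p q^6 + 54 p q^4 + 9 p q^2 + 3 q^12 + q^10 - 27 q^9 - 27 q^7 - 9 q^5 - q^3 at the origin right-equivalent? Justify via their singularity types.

No.

The Hessian of f at 0 has rank 1. Corank 1: A-series; mu = 6 gives A_6. The Hessian of g at 0 has rank 0. Corank 2; j^3 = (3*p - q)^3 is a perfect cube, so E-series; the 4-jet and mu = 7 give E_7. f is A_6 but g is E_7, hence not right-equivalent.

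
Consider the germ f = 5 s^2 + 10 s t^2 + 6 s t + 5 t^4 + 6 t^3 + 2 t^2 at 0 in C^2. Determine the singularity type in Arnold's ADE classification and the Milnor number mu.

Type A_{1}, Milnor number mu = 1.

The Hessian of f at 0 has rank 2. Corank 0: nondegenerate Morse point, so A_1.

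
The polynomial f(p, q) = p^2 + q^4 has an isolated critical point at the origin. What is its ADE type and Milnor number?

Type A3, Milnor number mu = 3.

The Hessian of f at 0 has rank 1. Corank 1: A-series; mu = 3 gives A_3.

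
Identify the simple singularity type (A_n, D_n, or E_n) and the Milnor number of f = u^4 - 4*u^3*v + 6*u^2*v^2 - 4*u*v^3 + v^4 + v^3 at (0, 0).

The Hessian of f at 0 has rank 0. Corank 2; j^3 = v^3 is a perfect cube, so E-series; the 4-jet and mu = 6 give E_6.

Type E_{6}, Milnor number mu = 6.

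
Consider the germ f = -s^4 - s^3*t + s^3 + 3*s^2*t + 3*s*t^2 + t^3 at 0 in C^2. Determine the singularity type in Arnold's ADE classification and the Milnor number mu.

The Hessian of f at 0 is [[0, 0], [0, 0]] with rank 0, so corank 2. A Groebner basis of the Jacobian ideal J(f) in C{s,t} is {3*s^2 + 6*s*t + t^4 + t^3 + 3*t^2, s^3 - 3*s^2 - 6*s*t - 3*t^2, s^2*t + 3*s^2 + 6*s*t + 3*t^2, -2*s^2 + s*t^2 - 4*s*t + t^3/3 - 2*t^2}; counting standard monomials gives mu = 7. Corank 2; j^3 = (s + t)^3 is a perfect cube, so E-series; the 4-jet and mu = 7 give E_7.

Type E7, Milnor number mu = 7.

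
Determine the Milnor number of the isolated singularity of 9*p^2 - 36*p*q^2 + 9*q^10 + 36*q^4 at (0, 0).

The Hessian of f at 0 is [[18, 0], [0, 0]] with rank 1, so corank 1. A Groebner basis of the Jacobian ideal J(f) in C{p,q} is {p^5, p^4*q, -p/2 + q^2}; counting standard monomials gives mu = 9. Corank 1: A-series; mu = 9 gives A_9.

9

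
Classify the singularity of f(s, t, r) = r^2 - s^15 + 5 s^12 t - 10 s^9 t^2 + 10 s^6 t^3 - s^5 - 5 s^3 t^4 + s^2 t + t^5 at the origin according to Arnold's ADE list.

The Hessian of f at 0 has rank 1. Corank 2; j^3 = s^2*t has shape L^2 M (L != M), so D-series; mu = 6 gives D_6.

D_6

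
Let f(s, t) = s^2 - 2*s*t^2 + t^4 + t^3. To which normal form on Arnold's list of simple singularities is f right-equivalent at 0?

A2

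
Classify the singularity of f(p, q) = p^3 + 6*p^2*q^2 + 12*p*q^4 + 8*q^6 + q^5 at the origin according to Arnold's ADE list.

E_{8}

The Hessian of f at 0 is [[0, 0], [0, 0]] with rank 0, so corank 2. A Groebner basis of the Jacobian ideal J(f) in C{p,q} is {q^4, p^3, p^2/4 + p*q^2}; counting standard monomials gives mu = 8. Corank 2; j^3 = p^3 is a perfect cube, so E-series; the 5-jet and mu = 8 give E_8.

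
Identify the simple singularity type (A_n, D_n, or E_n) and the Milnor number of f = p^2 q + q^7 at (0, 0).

Type D8, Milnor number mu = 8.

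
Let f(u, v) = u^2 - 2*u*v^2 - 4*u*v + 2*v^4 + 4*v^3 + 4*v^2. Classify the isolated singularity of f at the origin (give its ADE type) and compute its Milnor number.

Type A_3, Milnor number mu = 3.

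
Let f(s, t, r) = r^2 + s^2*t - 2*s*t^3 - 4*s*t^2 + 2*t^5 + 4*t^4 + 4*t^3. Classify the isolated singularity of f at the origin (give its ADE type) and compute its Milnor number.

Type D6, Milnor number mu = 6.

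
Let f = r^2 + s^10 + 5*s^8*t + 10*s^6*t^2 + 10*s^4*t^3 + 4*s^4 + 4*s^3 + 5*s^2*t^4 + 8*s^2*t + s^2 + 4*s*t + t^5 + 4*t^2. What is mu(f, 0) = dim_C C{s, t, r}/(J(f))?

4

The Hessian of f at 0 has rank 2. Corank 1: A-series; mu = 4 gives A_4.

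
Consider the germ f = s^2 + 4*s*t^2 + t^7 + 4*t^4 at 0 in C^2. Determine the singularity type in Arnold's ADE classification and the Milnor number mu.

Type A_{6}, Milnor number mu = 6.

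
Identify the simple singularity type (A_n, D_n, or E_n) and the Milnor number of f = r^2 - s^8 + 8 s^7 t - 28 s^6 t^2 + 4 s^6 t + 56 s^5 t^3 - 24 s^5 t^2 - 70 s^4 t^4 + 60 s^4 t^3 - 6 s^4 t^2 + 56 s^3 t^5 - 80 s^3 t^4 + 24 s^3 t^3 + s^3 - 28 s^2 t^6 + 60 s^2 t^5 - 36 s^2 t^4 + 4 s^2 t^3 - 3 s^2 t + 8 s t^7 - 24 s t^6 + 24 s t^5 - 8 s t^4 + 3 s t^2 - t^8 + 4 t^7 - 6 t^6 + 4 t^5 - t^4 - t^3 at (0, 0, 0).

The Hessian of f at 0 has rank 1. Corank 2; j^3 = (s - t)^3 is a perfect cube, so E-series; the 4-jet and mu = 6 give E_6.

Type E6, Milnor number mu = 6.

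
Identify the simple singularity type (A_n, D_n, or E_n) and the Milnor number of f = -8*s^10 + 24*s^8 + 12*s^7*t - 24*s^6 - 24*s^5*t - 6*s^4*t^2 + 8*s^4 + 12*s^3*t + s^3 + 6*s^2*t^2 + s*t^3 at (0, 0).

Type E_{7}, Milnor number mu = 7.

The Hessian of f at 0 is [[0, 0], [0, 0]] with rank 0, so corank 2. A Groebner basis of the Jacobian ideal J(f) in C{s,t} is {3*s^2/4 + t^4 + t^3/4, s^3, s^2*t - s^2/4 - t^3/12, s^2 + s*t^2 + t^3/3}; counting standard monomials gives mu = 7. Corank 2; j^3 = s^3 is a perfect cube, so E-series; the 4-jet and mu = 7 give E_7.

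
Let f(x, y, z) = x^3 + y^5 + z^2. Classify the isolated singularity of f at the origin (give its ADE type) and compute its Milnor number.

The Hessian of f at 0 has rank 1. Corank 2; j^3 = x^3 is a perfect cube, so E-series; the 5-jet and mu = 8 give E_8.

Type E_8, Milnor number mu = 8.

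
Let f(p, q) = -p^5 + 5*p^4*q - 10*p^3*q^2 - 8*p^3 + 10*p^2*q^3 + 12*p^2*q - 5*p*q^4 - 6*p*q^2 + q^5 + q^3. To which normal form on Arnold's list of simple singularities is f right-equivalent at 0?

E_{8}

The Hessian of f at 0 has rank 0. Corank 2; j^3 = -(2*p - q)^3 is a perfect cube, so E-series; the 5-jet and mu = 8 give E_8.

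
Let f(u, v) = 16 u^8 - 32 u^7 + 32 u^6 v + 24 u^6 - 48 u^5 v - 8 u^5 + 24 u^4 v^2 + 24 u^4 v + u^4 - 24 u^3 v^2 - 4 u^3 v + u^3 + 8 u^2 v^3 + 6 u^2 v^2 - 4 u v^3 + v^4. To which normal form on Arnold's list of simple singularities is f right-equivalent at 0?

E_6

The Hessian of f at 0 is [[0, 0], [0, 0]] with rank 0, so corank 2. A Groebner basis of the Jacobian ideal J(f) in C{u,v} is {v^4, u*v^2 - v^3/3, u^2}; counting standard monomials gives mu = 6. Corank 2; j^3 = u^3 is a perfect cube, so E-series; the 4-jet and mu = 6 give E_6.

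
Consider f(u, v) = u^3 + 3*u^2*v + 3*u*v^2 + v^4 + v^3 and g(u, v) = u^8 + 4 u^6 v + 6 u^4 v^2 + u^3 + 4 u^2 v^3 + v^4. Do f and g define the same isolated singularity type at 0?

Yes.

The Hessian of f at 0 has rank 0. Corank 2; j^3 = (u + v)^3 is a perfect cube, so E-series; the 4-jet and mu = 6 give E_6. The Hessian of g at 0 has rank 0. Corank 2; j^3 = u^3 is a perfect cube, so E-series; the 4-jet and mu = 6 give E_6. Both have type E_6, hence right-equivalent.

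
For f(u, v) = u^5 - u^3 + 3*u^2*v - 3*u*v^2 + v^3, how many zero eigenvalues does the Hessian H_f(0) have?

Hessian at 0 has rank 0.

2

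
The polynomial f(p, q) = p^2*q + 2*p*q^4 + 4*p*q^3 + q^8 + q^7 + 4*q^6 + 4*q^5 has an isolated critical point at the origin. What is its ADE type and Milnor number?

Type D_{9}, Milnor number mu = 9.

The Hessian of f at 0 is [[0, 0], [0, 0]] with rank 0, so corank 2. A Groebner basis of the Jacobian ideal J(f) in C{p,q} is {p^2*q^2 - 12*p^2*q/11 + 4*p^2/11 - 32*p*q^2/11 + 80*p*q/11 + 160*q^3/11, 8*p^2*q/33 + p^2/33 + p*q^3 - 10*p*q^2/11 + 64*p*q/33 + 128*q^3/33, p*q + q^4 + 2*q^3, p^3 + 76*p^2*q/33 - 40*p^2/33 + 48*p*q^2/11 - 448*p*q/33 - 896*q^3/33}; counting standard monomials gives mu = 9. Corank 2; j^3 = p^2*q has shape L^2 M (L != M), so D-series; mu = 9 gives D_9.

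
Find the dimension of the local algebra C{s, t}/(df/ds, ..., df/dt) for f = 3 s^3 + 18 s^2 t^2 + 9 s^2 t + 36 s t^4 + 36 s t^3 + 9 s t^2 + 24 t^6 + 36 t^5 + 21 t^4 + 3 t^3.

The Hessian of f at 0 has rank 0. Corank 2; j^3 = 3*(s + t)^3 is a perfect cube, so E-series; the 4-jet and mu = 6 give E_6.

6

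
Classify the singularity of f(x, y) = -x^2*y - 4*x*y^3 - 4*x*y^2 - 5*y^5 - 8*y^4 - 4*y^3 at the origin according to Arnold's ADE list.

D6

The Hessian of f at 0 has rank 0. Corank 2; j^3 = -y*(x + 2*y)^2 has shape L^2 M (L != M), so D-series; mu = 6 gives D_6.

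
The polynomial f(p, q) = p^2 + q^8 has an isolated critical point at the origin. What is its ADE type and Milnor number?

Type A7, Milnor number mu = 7.

The Hessian of f at 0 has rank 1. Corank 1: A-series; mu = 7 gives A_7.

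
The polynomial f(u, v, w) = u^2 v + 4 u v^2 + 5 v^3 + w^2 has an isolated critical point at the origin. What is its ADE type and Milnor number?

Type D_{4}, Milnor number mu = 4.

The Hessian of f at 0 has rank 1. Corank 2; j^3 = v*(u^2 + 4*u*v + 5*v^2) splits into three distinct lines over C (the quadratic factor has nonzero discriminant), so D_4.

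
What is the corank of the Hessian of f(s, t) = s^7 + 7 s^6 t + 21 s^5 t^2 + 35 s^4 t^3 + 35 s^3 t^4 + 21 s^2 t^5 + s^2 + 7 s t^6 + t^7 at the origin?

Hessian at 0 has rank 1.

1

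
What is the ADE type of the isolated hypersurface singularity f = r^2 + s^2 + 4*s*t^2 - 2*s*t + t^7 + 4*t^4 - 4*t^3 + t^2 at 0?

A6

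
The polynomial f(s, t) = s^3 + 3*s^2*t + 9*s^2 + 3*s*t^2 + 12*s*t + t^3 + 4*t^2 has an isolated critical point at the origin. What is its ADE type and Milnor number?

Type A_{2}, Milnor number mu = 2.

The Hessian of f at 0 has rank 1. Corank 1: A-series; mu = 2 gives A_2.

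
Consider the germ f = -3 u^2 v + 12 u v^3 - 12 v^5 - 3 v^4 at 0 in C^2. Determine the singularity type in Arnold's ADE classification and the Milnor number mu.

Type D_{5}, Milnor number mu = 5.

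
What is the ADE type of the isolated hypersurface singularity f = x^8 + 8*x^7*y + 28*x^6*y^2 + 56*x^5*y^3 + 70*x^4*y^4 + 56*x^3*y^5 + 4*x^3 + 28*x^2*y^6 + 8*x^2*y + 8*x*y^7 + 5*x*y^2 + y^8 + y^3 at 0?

D_{9}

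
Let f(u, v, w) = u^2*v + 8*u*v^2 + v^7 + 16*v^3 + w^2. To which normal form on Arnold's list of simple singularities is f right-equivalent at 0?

D8

The Hessian of f at 0 is [[0, 0, 0], [0, 0, 0], [0, 0, 2]] with rank 1, so corank 2. A Groebner basis of the Jacobian ideal J(f) in C{u,v,w} is {u^2/7 + v^6 - 16*v^2/7, u^3 + 64*v^3, u*v + 4*v^2, w}; counting standard monomials gives mu = 8. Corank 2; j^3 = v*(u + 4*v)^2 has shape L^2 M (L != M), so D-series; mu = 8 gives D_8.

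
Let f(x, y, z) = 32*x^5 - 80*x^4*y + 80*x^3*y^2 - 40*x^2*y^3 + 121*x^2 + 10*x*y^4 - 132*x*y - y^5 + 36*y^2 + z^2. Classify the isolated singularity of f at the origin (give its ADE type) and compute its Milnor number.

Type A4, Milnor number mu = 4.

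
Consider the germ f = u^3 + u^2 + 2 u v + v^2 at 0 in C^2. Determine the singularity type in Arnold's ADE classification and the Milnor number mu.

Type A_2, Milnor number mu = 2.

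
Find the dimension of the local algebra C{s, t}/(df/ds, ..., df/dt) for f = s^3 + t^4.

6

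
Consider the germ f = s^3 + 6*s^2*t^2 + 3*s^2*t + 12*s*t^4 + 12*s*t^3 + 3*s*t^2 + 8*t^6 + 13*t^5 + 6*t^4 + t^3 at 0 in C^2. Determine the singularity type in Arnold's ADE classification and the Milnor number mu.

The Hessian of f at 0 has rank 0. Corank 2; j^3 = (s + t)^3 is a perfect cube, so E-series; the 5-jet and mu = 8 give E_8.

Type E_8, Milnor number mu = 8.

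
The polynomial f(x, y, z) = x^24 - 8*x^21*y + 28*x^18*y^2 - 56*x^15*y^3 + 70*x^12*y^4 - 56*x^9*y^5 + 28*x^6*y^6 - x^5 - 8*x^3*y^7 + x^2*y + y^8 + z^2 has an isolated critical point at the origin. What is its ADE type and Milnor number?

The Hessian of f at 0 has rank 1. Corank 2; j^3 = x^2*y has shape L^2 M (L != M), so D-series; mu = 9 gives D_9.

Type D_{9}, Milnor number mu = 9.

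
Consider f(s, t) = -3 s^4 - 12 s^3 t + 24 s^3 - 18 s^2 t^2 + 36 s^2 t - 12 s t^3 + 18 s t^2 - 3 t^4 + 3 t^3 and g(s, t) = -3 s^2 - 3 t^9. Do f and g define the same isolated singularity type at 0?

No.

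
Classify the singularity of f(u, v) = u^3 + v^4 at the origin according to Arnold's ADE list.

The Hessian of f at 0 has rank 0. Corank 2; j^3 = u^3 is a perfect cube, so E-series; the 4-jet and mu = 6 give E_6.

E_6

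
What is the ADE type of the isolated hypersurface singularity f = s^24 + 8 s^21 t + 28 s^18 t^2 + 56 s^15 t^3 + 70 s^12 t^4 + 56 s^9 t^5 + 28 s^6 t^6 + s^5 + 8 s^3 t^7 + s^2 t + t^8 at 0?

The Hessian of f at 0 has rank 0. Corank 2; j^3 = s^2*t has shape L^2 M (L != M), so D-series; mu = 9 gives D_9.

D_{9}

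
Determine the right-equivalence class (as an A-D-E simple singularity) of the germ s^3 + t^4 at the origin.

E6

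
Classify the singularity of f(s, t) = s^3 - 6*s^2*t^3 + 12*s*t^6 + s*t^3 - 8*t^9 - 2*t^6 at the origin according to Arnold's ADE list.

E_7

The Hessian of f at 0 is [[0, 0], [0, 0]] with rank 0, so corank 2. A Groebner basis of the Jacobian ideal J(f) in C{s,t} is {s^3, s*t^2, 3*s^2 + t^3}; counting standard monomials gives mu = 7. Corank 2; j^3 = s^3 is a perfect cube, so E-series; the 4-jet and mu = 7 give E_7.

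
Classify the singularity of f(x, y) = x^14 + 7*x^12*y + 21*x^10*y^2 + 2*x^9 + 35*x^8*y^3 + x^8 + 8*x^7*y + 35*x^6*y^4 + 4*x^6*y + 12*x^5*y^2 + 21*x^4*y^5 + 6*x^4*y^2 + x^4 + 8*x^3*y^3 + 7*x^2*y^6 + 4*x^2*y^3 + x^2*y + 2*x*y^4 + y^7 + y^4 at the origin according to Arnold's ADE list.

The Hessian of f at 0 has rank 0. Corank 2; j^3 = x^2*y has shape L^2 M (L != M), so D-series; mu = 5 gives D_5.

D_5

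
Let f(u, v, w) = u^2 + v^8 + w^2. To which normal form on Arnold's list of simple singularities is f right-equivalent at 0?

A7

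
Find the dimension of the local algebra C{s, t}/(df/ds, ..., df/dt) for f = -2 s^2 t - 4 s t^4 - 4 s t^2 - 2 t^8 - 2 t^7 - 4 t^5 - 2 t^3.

9

The Hessian of f at 0 has rank 0. Corank 2; j^3 = -2*t*(s + t)^2 has shape L^2 M (L != M), so D-series; mu = 9 gives D_9.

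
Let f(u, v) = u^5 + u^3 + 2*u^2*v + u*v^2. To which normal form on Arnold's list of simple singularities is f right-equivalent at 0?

D_6

The Hessian of f at 0 has rank 0. Corank 2; j^3 = u*(u + v)^2 has shape L^2 M (L != M), so D-series; mu = 6 gives D_6.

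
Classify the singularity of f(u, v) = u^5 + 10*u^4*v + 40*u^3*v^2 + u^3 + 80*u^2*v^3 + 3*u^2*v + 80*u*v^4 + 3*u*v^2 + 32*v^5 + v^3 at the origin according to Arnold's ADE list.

E_{8}

The Hessian of f at 0 has rank 0. Corank 2; j^3 = (u + v)^3 is a perfect cube, so E-series; the 5-jet and mu = 8 give E_8.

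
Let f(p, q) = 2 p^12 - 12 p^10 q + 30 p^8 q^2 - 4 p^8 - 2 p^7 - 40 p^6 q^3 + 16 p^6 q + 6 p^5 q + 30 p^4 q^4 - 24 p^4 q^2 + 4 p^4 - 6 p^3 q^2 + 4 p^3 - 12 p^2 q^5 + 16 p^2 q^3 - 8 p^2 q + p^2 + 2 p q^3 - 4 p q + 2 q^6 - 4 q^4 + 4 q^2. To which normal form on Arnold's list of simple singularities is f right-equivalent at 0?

A_5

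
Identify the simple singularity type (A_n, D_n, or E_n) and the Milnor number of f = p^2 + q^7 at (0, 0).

Type A_6, Milnor number mu = 6.

The Hessian of f at 0 has rank 1. Corank 1: A-series; mu = 6 gives A_6.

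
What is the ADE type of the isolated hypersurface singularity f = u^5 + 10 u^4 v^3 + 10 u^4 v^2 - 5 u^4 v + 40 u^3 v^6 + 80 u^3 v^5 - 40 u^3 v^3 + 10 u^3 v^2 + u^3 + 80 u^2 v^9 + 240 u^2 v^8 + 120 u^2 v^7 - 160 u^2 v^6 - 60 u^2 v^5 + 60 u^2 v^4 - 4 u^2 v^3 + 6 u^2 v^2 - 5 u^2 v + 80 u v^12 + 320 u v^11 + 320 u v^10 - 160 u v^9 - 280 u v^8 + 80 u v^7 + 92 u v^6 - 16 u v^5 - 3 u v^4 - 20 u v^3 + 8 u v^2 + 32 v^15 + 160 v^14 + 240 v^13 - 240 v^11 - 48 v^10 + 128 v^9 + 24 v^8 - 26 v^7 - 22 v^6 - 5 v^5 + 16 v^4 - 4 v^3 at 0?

D_6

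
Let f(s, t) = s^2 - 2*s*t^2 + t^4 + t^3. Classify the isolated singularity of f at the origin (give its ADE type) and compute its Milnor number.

Type A2, Milnor number mu = 2.

The Hessian of f at 0 has rank 1. Corank 1: A-series; mu = 2 gives A_2.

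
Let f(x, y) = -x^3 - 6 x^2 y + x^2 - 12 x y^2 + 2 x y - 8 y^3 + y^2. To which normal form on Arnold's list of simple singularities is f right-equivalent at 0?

A_2

The Hessian of f at 0 is [[2, 2], [2, 2]] with rank 1, so corank 1. A Groebner basis of the Jacobian ideal J(f) in C{x,y} is {y^2, x + y}; counting standard monomials gives mu = 2. Corank 1: A-series; mu = 2 gives A_2.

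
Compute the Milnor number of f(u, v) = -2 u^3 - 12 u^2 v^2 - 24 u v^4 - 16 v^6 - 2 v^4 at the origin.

The Hessian of f at 0 is [[0, 0], [0, 0]] with rank 0, so corank 2. A Groebner basis of the Jacobian ideal J(f) in C{u,v} is {u^3, u^2*v, u^2/4 + u*v^2, v^3}; counting standard monomials gives mu = 6. Corank 2; j^3 = -2*u^3 is a perfect cube, so E-series; the 4-jet and mu = 6 give E_6.

6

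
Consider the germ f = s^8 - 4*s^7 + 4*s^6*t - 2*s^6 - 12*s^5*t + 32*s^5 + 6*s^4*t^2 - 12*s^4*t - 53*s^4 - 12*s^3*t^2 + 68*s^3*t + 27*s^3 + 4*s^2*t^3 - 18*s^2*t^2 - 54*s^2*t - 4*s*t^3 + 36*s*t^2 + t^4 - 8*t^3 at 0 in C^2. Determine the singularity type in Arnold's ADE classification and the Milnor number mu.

The Hessian of f at 0 has rank 0. Corank 2; j^3 = (3*s - 2*t)^3 is a perfect cube, so E-series; the 4-jet and mu = 6 give E_6.

Type E_6, Milnor number mu = 6.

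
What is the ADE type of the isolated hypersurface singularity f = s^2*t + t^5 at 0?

D_{6}

The Hessian of f at 0 has rank 0. Corank 2; j^3 = s^2*t has shape L^2 M (L != M), so D-series; mu = 6 gives D_6.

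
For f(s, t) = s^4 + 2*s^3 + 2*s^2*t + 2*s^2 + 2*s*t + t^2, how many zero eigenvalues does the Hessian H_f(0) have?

0

Hessian at 0 has rank 2.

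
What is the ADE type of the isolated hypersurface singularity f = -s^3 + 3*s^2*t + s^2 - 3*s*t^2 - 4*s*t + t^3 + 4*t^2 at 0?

A2

The Hessian of f at 0 is [[2, -4], [-4, 8]] with rank 1, so corank 1. A Groebner basis of the Jacobian ideal J(f) in C{s,t} is {t^2, s - 2*t}; counting standard monomials gives mu = 2. Corank 1: A-series; mu = 2 gives A_2.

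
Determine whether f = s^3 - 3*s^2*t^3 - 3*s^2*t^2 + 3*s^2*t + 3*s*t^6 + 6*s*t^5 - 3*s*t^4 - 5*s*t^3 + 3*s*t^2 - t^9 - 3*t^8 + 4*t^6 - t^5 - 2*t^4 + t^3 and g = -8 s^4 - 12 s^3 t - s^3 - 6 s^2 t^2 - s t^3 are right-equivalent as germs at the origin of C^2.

The Hessian of f at 0 has rank 0. Corank 2; j^3 = (s + t)^3 is a perfect cube, so E-series; the 4-jet and mu = 7 give E_7. The Hessian of g at 0 has rank 0. Corank 2; j^3 = -s^3 is a perfect cube, so E-series; the 4-jet and mu = 7 give E_7. Both have type E_7, hence right-equivalent.

Yes.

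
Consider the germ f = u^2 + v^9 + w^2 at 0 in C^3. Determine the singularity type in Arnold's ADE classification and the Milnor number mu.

The Hessian of f at 0 has rank 2. Corank 1: A-series; mu = 8 gives A_8.

Type A8, Milnor number mu = 8.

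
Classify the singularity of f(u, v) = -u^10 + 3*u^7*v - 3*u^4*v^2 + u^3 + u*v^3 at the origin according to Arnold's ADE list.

E_{7}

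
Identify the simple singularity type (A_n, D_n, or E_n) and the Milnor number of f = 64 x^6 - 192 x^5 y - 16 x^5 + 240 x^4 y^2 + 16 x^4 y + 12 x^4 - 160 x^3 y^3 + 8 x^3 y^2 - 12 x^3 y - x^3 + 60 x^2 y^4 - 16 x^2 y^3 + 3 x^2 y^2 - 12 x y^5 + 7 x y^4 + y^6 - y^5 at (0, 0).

Type E_8, Milnor number mu = 8.

The Hessian of f at 0 is [[0, 0], [0, 0]] with rank 0, so corank 2. A Groebner basis of the Jacobian ideal J(f) in C{x,y} is {x^2/16 + x*y^3 - x*y^2/8, x^2/2 - x*y^2 + y^4, x^3, x^2*y + x^2/8 - x*y^2/4}; counting standard monomials gives mu = 8. Corank 2; j^3 = -x^3 is a perfect cube, so E-series; the 5-jet and mu = 8 give E_8.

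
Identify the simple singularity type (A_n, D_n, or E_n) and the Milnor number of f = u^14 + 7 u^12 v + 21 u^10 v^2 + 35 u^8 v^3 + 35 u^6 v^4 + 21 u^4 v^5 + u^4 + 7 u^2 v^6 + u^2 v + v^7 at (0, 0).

Type D8, Milnor number mu = 8.

The Hessian of f at 0 has rank 0. Corank 2; j^3 = u^2*v has shape L^2 M (L != M), so D-series; mu = 8 gives D_8.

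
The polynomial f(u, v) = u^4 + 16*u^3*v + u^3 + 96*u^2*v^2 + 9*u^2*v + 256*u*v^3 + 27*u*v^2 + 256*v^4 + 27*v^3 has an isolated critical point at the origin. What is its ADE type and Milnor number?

Type E6, Milnor number mu = 6.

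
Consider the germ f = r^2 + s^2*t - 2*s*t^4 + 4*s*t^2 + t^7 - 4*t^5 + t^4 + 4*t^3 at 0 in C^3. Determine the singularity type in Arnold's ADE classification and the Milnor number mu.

Type D_5, Milnor number mu = 5.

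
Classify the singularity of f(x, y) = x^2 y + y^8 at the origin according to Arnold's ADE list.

The Hessian of f at 0 has rank 0. Corank 2; j^3 = x^2*y has shape L^2 M (L != M), so D-series; mu = 9 gives D_9.

D9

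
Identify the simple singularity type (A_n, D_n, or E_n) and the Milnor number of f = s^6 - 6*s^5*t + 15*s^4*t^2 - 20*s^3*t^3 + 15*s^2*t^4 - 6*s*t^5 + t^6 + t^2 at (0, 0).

The Hessian of f at 0 has rank 1. Corank 1: A-series; mu = 5 gives A_5.

Type A_5, Milnor number mu = 5.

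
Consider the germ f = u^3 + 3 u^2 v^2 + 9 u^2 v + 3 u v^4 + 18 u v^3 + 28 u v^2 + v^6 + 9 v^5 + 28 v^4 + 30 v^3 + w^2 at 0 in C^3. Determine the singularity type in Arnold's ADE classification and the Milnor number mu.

Type D_4, Milnor number mu = 4.

The Hessian of f at 0 has rank 1. Corank 2; j^3 = (u + 3*v)*(u^2 + 6*u*v + 10*v^2) splits into three distinct lines over C (the quadratic factor has nonzero discriminant), so D_4.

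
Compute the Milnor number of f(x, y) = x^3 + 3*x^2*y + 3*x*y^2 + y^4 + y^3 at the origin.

6

The Hessian of f at 0 has rank 0. Corank 2; j^3 = (x + y)^3 is a perfect cube, so E-series; the 4-jet and mu = 6 give E_6.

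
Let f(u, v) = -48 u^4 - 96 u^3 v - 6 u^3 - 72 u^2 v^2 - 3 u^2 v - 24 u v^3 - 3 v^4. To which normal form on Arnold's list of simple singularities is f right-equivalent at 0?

The Hessian of f at 0 has rank 0. Corank 2; j^3 = -3*u^2*(2*u + v) has shape L^2 M (L != M), so D-series; mu = 5 gives D_5.

D_5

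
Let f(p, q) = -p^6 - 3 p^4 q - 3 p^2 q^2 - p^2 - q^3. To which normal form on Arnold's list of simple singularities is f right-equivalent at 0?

A_2

The Hessian of f at 0 has rank 1. Corank 1: A-series; mu = 2 gives A_2.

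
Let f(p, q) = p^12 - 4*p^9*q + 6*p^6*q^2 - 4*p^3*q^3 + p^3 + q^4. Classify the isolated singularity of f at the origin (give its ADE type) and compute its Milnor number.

Type E_6, Milnor number mu = 6.

The Hessian of f at 0 has rank 0. Corank 2; j^3 = p^3 is a perfect cube, so E-series; the 4-jet and mu = 6 give E_6.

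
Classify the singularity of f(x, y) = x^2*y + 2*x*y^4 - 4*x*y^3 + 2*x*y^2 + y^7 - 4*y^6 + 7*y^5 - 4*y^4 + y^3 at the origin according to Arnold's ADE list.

D_{6}

The Hessian of f at 0 is [[0, 0], [0, 0]] with rank 0, so corank 2. A Groebner basis of the Jacobian ideal J(f) in C{x,y} is {x^3 + 11*x^2/2 + 23*x*y/2 + 6*y^2, x^2*y - 7*x^2/2 - 15*x*y/2 - 4*y^2, 3*x^2/2 + x*y^2 + 7*x*y/2 + 2*y^2, x^2/2 + x*y/2 + y^3}; counting standard monomials gives mu = 6. Corank 2; j^3 = y*(x + y)^2 has shape L^2 M (L != M), so D-series; mu = 6 gives D_6.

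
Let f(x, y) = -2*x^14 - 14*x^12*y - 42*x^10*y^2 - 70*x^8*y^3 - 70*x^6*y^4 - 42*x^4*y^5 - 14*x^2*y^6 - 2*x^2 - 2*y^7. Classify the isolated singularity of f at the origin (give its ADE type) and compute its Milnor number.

Type A_{6}, Milnor number mu = 6.

The Hessian of f at 0 is [[-4, 0], [0, 0]] with rank 1, so corank 1. A Groebner basis of the Jacobian ideal J(f) in C{x,y} is {y^6, x}; counting standard monomials gives mu = 6. Corank 1: A-series; mu = 6 gives A_6.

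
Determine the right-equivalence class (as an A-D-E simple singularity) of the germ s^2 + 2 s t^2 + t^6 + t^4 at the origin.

A_5

The Hessian of f at 0 is [[2, 0], [0, 0]] with rank 1, so corank 1. A Groebner basis of the Jacobian ideal J(f) in C{s,t} is {s^3, s^2*t, s + t^2}; counting standard monomials gives mu = 5. Corank 1: A-series; mu = 5 gives A_5.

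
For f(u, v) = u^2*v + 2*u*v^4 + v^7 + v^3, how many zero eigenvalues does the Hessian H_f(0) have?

The Hessian at 0 is [[0, 0], [0, 0]] of rank 0; hence corank 2.

2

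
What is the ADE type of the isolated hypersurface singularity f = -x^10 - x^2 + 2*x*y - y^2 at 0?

The Hessian of f at 0 has rank 1. Corank 1: A-series; mu = 9 gives A_9.

A9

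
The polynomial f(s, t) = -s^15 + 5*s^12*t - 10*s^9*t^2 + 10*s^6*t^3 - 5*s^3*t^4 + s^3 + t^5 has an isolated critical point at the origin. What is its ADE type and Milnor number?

Type E8, Milnor number mu = 8.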